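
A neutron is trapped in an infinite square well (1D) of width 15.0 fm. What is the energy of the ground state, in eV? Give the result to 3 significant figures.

For an infinite well E_n = n²h²/(8m_nL²), so E_1 = h²/(8m_nL²) = (6.626×10^-34)²/(8·1.675×10^-27·(1.50×10^-14 m)²) = 1.456×10^-13 J.
Converting, E_1 = 1.456×10^-13 J / (1.602×10^-19 J/eV) = 9.09×10^5 eV.

E_1 = 9.09×10^5 eV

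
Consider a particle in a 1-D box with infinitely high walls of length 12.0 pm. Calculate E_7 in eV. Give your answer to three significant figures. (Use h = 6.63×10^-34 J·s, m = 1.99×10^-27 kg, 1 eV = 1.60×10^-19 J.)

For an infinite well E_n = n²h²/(8mL²), so E_1 = h²/(8mL²) = (6.63×10^-34)²/(8·1.99×10^-27·(1.20×10^-11 m)²) = 1.917×10^-19 J.
Then E_7 = 7²·E_1 = 49·1.917×10^-19 J = 9.393×10^-18 J.
Converting, E_7 = 9.393×10^-18 J / (1.60×10^-19 J/eV) = 58.7 eV.

E_7 = 58.7 eV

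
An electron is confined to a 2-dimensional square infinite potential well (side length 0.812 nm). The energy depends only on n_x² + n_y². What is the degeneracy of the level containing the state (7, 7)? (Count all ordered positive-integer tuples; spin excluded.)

degeneracy = 1

The level has n_x² + n_y² = 98. The ordered positive-integer solutions are (7, 7).
That gives 1 state.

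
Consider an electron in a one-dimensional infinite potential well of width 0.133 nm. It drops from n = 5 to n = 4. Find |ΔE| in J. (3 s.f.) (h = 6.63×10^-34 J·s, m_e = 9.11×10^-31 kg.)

E_1 = h²/(8m_eL²) = 3.410×10^-18 J.
|ΔE| = |5² − 4²|·E_1 = 9·3.410×10^-18 J = 3.07×10^-17 J.

|ΔE| = 3.07×10^-17 J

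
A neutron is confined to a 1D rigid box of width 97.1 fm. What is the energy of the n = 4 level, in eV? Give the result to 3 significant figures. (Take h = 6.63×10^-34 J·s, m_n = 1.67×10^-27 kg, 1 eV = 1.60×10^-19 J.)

E_4 = 3.49×10^5 eV

For an infinite well E_n = n²h²/(8m_nL²), so E_1 = h²/(8m_nL²) = (6.63×10^-34)²/(8·1.67×10^-27·(9.71×10^-14 m)²) = 3.490×10^-15 J.
Then E_4 = 4²·E_1 = 16·3.490×10^-15 J = 5.584×10^-14 J.
Converting, E_4 = 5.584×10^-14 J / (1.60×10^-19 J/eV) = 3.49×10^5 eV.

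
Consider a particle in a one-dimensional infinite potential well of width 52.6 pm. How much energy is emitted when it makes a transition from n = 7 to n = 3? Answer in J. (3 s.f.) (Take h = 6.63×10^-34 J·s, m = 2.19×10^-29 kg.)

|ΔE| = 3.63×10^-17 J

E_1 = h²/(8mL²) = 9.068×10^-19 J.
|ΔE| = |7² − 3²|·E_1 = 40·9.068×10^-19 J = 3.63×10^-17 J.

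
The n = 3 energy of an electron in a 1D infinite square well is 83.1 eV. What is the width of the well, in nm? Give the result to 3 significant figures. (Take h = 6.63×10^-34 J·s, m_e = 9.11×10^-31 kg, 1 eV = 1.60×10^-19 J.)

From E_n = n²h²/(8m_eL²), L = n·h/√(8m_eE_n).
E_3 = 83.1 eV = 1.330×10^-17 J, so L = 3·6.63×10^-34/√(8·9.11×10^-31·1.330×10^-17) = 2.02×10^-10 m = 0.202 nm.

L = 0.202 nm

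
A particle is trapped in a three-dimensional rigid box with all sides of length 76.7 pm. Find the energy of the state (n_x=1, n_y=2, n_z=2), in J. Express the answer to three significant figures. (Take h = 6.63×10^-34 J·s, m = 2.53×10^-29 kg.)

E = 3.32×10^-18 J

For a 3D rectangular well E = (h²/8m)·Σ n_i²/L_i² = (6.63×10^-34)²/(8·2.53×10^-29) · [1²/(76.7 pm)² + 2²/(76.7 pm)² + 2²/(76.7 pm)²].
Evaluating gives E = 3.32×10^-18 J.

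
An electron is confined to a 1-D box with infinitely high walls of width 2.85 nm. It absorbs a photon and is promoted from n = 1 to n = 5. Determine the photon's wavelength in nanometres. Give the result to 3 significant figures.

λ = 1.12×10^3 nm

E_1 = h²/(8m_eL²) = 7.417×10^-21 J, so ΔE = (5² − 1²)E_1 = 1.780×10^-19 J.
λ = hc/ΔE = (6.626×10^-34·2.998×10^8)/1.780×10^-19 = 1.12×10^-6 m = 1.12×10^3 nm.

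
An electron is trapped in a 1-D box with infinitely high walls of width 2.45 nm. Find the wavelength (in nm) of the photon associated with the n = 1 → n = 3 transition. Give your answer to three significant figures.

λ = 2.47×10^3 nm

E_1 = h²/(8m_eL²) = 1.004×10^-20 J, so ΔE = (3² − 1²)E_1 = 8.032×10^-20 J.
λ = hc/ΔE = (6.626×10^-34·2.998×10^8)/8.032×10^-20 = 2.47×10^-6 m = 2.47×10^3 nm.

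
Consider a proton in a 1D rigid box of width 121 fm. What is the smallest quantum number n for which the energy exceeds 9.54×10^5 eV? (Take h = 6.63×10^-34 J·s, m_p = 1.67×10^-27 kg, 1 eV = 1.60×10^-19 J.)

n = 9

E_1 = h²/(8m_pL²) = 2.247×10^-15 J = 1.404×10^4 eV.
Need n² > 9.54×10^5/1.404×10^4 = 67.95, i.e. n > 8.243.
The smallest integer satisfying this is n = 9.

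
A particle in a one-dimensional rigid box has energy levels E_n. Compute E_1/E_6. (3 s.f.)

0.0278

E_n ∝ n², so E_1/E_6 = 1²/6² = 1/36 = 0.0278.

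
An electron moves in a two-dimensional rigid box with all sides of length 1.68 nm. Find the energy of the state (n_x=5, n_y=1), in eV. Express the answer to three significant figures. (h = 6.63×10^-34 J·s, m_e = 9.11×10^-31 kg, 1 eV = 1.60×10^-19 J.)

For a 2D rectangular well E = (h²/8m_e)·Σ n_i²/L_i² = (6.63×10^-34)²/(8·9.11×10^-31) · [5²/(1.68 nm)² + 1²/(1.68 nm)²].
Evaluating gives E = 5.556×10^-19 J = 3.47 eV.

E = 3.47 eV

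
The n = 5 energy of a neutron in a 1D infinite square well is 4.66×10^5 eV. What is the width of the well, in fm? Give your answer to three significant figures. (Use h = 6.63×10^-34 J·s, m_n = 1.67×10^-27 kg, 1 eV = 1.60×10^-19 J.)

L = 105 fm

From E_n = n²h²/(8m_nL²), L = n·h/√(8m_nE_n).
E_5 = 4.66×10^5 eV = 7.456×10^-14 J, so L = 5·6.63×10^-34/√(8·1.67×10^-27·7.456×10^-14) = 1.05×10^-13 m = 105 fm.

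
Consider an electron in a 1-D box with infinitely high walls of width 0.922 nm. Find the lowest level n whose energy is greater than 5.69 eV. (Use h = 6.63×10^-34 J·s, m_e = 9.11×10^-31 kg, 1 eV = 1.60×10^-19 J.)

n = 4

E_1 = h²/(8m_eL²) = 7.095×10^-20 J = 0.4434 eV.
Need n² > 5.69/0.4434 = 12.83, i.e. n > 3.582.
The smallest integer satisfying this is n = 4.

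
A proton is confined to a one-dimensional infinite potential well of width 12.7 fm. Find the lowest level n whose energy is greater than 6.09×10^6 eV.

n = 3

E_1 = h²/(8m_pL²) = 2.034×10^-13 J = 1.270×10^6 eV.
Need n² > 6.09×10^6/1.270×10^6 = 4.795, i.e. n > 2.190.
The smallest integer satisfying this is n = 3.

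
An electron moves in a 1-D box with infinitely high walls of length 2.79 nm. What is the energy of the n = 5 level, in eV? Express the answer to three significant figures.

For an infinite well E_n = n²h²/(8m_eL²), so E_1 = h²/(8m_eL²) = (6.626×10^-34)²/(8·9.109×10^-31·(2.79×10^-9 m)²) = 7.740×10^-21 J.
Then E_5 = 5²·E_1 = 25·7.740×10^-21 J = 1.935×10^-19 J.
Converting, E_5 = 1.935×10^-19 J / (1.602×10^-19 J/eV) = 1.21 eV.

E_5 = 1.21 eV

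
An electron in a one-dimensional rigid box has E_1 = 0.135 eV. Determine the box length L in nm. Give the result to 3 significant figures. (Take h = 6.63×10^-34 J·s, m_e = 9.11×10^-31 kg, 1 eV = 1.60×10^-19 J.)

L = 1.67 nm

From E_n = n²h²/(8m_eL²), L = n·h/√(8m_eE_n).
E_1 = 0.135 eV = 2.160×10^-20 J, so L = 1·6.63×10^-34/√(8·9.11×10^-31·2.160×10^-20) = 1.67×10^-9 m = 1.67 nm.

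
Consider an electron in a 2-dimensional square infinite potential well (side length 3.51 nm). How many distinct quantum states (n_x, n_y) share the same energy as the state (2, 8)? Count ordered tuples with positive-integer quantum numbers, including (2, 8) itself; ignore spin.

The level has n_x² + n_y² = 68. The ordered positive-integer solutions are (2, 8), (8, 2).
That gives 2 states.

degeneracy = 2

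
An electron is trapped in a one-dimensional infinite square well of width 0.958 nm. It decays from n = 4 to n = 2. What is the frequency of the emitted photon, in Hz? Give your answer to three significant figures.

f = 1.19×10^15 Hz

E_1 = h²/(8m_eL²) = 6.565×10^-20 J and ΔE = (4² − 2²)E_1 = 7.878×10^-19 J.
f = ΔE/h = 7.878×10^-19/6.626×10^-34 = 1.19×10^15 Hz.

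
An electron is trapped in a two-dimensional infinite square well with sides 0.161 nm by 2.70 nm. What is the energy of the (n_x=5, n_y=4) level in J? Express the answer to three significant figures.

E = 5.82×10^-17 J

For a 2D rectangular well E = (h²/8m_e)·Σ n_i²/L_i² = (6.626×10^-34)²/(8·9.109×10^-31) · [5²/(0.161 nm)² + 4²/(2.70 nm)²].
Evaluating gives E = 5.82×10^-17 J.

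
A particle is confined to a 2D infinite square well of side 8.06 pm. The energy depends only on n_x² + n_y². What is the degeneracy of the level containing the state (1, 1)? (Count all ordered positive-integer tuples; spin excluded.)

The level has n_x² + n_y² = 2. The ordered positive-integer solutions are (1, 1).
That gives 1 state.

degeneracy = 1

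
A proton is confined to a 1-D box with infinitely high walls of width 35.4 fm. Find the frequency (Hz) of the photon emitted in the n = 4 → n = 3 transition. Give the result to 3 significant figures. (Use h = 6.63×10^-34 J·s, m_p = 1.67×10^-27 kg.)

E_1 = h²/(8m_pL²) = 2.626×10^-14 J and ΔE = (4² − 3²)E_1 = 1.838×10^-13 J.
f = ΔE/h = 1.838×10^-13/6.63×10^-34 = 2.77×10^20 Hz.

f = 2.77×10^20 Hz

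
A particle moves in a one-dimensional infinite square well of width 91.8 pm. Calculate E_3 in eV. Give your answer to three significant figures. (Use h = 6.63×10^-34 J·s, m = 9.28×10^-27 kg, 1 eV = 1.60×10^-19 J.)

For an infinite well E_n = n²h²/(8mL²), so E_1 = h²/(8mL²) = (6.63×10^-34)²/(8·9.28×10^-27·(9.18×10^-11 m)²) = 7.026×10^-22 J.
Then E_3 = 3²·E_1 = 9·7.026×10^-22 J = 6.323×10^-21 J.
Converting, E_3 = 6.323×10^-21 J / (1.60×10^-19 J/eV) = 0.0395 eV.

E_3 = 0.0395 eV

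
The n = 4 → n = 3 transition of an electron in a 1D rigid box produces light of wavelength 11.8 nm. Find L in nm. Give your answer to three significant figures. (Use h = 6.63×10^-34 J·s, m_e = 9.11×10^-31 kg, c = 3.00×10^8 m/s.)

L = 0.158 nm

The photon carries ΔE = hc/λ = 6.63×10^-34·3.00×10^8/1.18×10^-8 m = 1.686×10^-17 J.
Since ΔE = (4² − 3²)E_1, E_1 = 2.409×10^-18 J, and L = h/√(8m_eE_1) = 1.58×10^-10 m = 0.158 nm.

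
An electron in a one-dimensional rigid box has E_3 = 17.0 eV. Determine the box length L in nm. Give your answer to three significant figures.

L = 0.446 nm

From E_n = n²h²/(8m_eL²), L = n·h/√(8m_eE_n).
E_3 = 17.0 eV = 2.723×10^-18 J, so L = 3·6.626×10^-34/√(8·9.109×10^-31·2.723×10^-18) = 4.46×10^-10 m = 0.446 nm.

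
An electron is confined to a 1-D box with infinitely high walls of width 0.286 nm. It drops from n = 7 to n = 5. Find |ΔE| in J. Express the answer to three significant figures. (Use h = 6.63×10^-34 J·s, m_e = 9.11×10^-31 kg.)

|ΔE| = 1.77×10^-17 J

E_1 = h²/(8m_eL²) = 7.374×10^-19 J.
|ΔE| = |7² − 5²|·E_1 = 24·7.374×10^-19 J = 1.77×10^-17 J.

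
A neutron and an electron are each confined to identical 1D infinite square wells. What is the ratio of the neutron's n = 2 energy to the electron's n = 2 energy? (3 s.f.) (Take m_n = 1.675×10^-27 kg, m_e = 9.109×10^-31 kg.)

E_n ∝ 1/m at fixed n and L, so the ratio is m_e/m_n = 9.109×10^-31/1.675×10^-27 = 5.44×10^-4.

5.44×10^-4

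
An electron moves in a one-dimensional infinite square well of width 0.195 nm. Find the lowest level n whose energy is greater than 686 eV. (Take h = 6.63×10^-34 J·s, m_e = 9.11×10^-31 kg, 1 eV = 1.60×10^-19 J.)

n = 9

E_1 = h²/(8m_eL²) = 1.586×10^-18 J = 9.913 eV.
Need n² > 686/9.913 = 69.20, i.e. n > 8.319.
The smallest integer satisfying this is n = 9.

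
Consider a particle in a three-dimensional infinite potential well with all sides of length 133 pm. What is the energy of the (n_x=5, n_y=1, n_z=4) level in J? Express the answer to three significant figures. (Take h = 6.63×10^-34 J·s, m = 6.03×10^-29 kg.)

E = 2.16×10^-18 J

For a 3D rectangular well E = (h²/8m)·Σ n_i²/L_i² = (6.63×10^-34)²/(8·6.03×10^-29) · [5²/(133 pm)² + 1²/(133 pm)² + 4²/(133 pm)²].
Evaluating gives E = 2.16×10^-18 J.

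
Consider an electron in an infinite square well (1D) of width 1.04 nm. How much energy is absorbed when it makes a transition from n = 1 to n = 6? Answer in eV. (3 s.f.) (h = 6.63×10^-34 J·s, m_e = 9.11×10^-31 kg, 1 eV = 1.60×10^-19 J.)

|ΔE| = 12.2 eV

E_1 = h²/(8m_eL²) = 5.576×10^-20 J.
|ΔE| = |1² − 6²|·E_1 = 35·5.576×10^-20 J = 1.952×10^-18 J = 12.2 eV.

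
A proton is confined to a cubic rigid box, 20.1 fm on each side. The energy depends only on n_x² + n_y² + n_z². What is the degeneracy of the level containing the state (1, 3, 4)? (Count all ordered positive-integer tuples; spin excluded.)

degeneracy = 6

The level has n_x² + n_y² + n_z² = 26. The ordered positive-integer solutions are (1, 3, 4), (1, 4, 3), (3, 1, 4), (3, 4, 1), (4, 1, 3), (4, 3, 1).
That gives 6 states.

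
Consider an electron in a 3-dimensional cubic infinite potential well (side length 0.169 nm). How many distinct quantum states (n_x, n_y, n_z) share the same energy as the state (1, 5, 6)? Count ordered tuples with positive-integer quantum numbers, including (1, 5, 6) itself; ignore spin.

degeneracy = 12

The level has n_x² + n_y² + n_z² = 62. The ordered positive-integer solutions are (1, 5, 6), (1, 6, 5), (2, 3, 7), (2, 7, 3), (3, 2, 7), (3, 7, 2), (5, 1, 6), (5, 6, 1), (6, 1, 5), (6, 5, 1), (7, 2, 3), (7, 3, 2).
That gives 12 states.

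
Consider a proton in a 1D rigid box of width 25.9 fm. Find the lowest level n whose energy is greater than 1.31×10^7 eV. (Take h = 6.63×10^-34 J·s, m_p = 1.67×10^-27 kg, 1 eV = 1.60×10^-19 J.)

n = 7

E_1 = h²/(8m_pL²) = 4.905×10^-14 J = 3.066×10^5 eV.
Need n² > 1.31×10^7/3.066×10^5 = 42.73, i.e. n > 6.537.
The smallest integer satisfying this is n = 7.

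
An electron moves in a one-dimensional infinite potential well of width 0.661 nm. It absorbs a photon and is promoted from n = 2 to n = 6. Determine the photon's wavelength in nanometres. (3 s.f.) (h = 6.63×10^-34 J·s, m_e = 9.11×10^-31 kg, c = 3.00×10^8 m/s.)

λ = 45.0 nm

E_1 = h²/(8m_eL²) = 1.380×10^-19 J, so ΔE = (6² − 2²)E_1 = 4.416×10^-18 J.
λ = hc/ΔE = (6.63×10^-34·3.00×10^8)/4.416×10^-18 = 4.50×10^-8 m = 45.0 nm.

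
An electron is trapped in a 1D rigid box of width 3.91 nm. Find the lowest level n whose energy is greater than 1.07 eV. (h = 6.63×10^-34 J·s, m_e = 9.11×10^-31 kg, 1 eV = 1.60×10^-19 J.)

n = 7

E_1 = h²/(8m_eL²) = 3.945×10^-21 J = 0.02466 eV.
Need n² > 1.07/0.02466 = 43.39, i.e. n > 6.587.
The smallest integer satisfying this is n = 7.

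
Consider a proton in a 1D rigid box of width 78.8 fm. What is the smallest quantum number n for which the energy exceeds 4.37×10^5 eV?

E_1 = h²/(8m_pL²) = 5.283×10^-15 J = 3.298×10^4 eV.
Need n² > 4.37×10^5/3.298×10^4 = 13.25, i.e. n > 3.640.
The smallest integer satisfying this is n = 4.

n = 4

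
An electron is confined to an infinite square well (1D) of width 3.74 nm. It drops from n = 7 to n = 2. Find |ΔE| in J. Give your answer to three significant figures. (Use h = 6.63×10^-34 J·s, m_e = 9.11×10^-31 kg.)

|ΔE| = 1.94×10^-19 J

E_1 = h²/(8m_eL²) = 4.312×10^-21 J.
|ΔE| = |7² − 2²|·E_1 = 45·4.312×10^-21 J = 1.94×10^-19 J.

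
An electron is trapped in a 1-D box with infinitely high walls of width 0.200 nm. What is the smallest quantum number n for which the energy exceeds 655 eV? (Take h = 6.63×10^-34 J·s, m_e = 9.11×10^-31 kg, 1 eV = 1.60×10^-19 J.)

E_1 = h²/(8m_eL²) = 1.508×10^-18 J = 9.425 eV.
Need n² > 655/9.425 = 69.50, i.e. n > 8.337.
The smallest integer satisfying this is n = 9.

n = 9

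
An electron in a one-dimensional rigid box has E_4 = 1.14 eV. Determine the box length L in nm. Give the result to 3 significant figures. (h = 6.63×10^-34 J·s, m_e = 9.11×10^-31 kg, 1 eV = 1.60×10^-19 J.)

From E_n = n²h²/(8m_eL²), L = n·h/√(8m_eE_n).
E_4 = 1.14 eV = 1.824×10^-19 J, so L = 4·6.63×10^-34/√(8·9.11×10^-31·1.824×10^-19) = 2.30×10^-9 m = 2.30 nm.

L = 2.30 nm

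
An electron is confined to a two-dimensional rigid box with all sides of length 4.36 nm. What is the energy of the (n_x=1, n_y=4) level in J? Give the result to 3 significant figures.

For a 2D rectangular well E = (h²/8m_e)·Σ n_i²/L_i² = (6.626×10^-34)²/(8·9.109×10^-31) · [1²/(4.36 nm)² + 4²/(4.36 nm)²].
Evaluating gives E = 5.39×10^-20 J.

E = 5.39×10^-20 J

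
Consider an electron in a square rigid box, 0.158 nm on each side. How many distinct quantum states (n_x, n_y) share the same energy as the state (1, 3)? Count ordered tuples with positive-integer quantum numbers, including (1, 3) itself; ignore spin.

The level has n_x² + n_y² = 10. The ordered positive-integer solutions are (1, 3), (3, 1).
That gives 2 states.

degeneracy = 2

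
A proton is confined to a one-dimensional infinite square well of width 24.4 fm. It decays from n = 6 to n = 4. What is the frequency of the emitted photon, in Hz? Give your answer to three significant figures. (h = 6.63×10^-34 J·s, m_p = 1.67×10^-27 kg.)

f = 1.67×10^21 Hz

E_1 = h²/(8m_pL²) = 5.526×10^-14 J and ΔE = (6² − 4²)E_1 = 1.105×10^-12 J.
f = ΔE/h = 1.105×10^-12/6.63×10^-34 = 1.67×10^21 Hz.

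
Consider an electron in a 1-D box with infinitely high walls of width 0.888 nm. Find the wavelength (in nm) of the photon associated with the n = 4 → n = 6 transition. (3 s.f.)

E_1 = h²/(8m_eL²) = 7.640×10^-20 J, so ΔE = (6² − 4²)E_1 = 1.528×10^-18 J.
λ = hc/ΔE = (6.626×10^-34·2.998×10^8)/1.528×10^-18 = 1.30×10^-7 m = 130 nm.

λ = 130 nm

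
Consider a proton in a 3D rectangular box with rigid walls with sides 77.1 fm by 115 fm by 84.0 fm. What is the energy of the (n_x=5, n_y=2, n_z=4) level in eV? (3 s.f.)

For a 3D rectangular well E = (h²/8m_p)·Σ n_i²/L_i² = (6.626×10^-34)²/(8·1.673×10^-27) · [5²/(77.1 fm)² + 2²/(115 fm)² + 4²/(84.0 fm)²].
Evaluating gives E = 2.223×10^-13 J = 1.39×10^6 eV.

E = 1.39×10^6 eV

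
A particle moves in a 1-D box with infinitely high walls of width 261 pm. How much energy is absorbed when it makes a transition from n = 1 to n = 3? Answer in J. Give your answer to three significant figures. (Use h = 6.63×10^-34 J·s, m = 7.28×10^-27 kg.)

|ΔE| = 8.86×10^-22 J

E_1 = h²/(8mL²) = 1.108×10^-22 J.
|ΔE| = |1² − 3²|·E_1 = 8·1.108×10^-22 J = 8.86×10^-22 J.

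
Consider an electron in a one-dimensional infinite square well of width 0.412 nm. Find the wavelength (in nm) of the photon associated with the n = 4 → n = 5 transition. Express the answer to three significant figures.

E_1 = h²/(8m_eL²) = 3.549×10^-19 J, so ΔE = (5² − 4²)E_1 = 3.194×10^-18 J.
λ = hc/ΔE = (6.626×10^-34·2.998×10^8)/3.194×10^-18 = 6.22×10^-8 m = 62.2 nm.

λ = 62.2 nm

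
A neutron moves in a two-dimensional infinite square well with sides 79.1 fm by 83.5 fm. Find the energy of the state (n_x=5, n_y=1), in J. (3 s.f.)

For a 2D rectangular well E = (h²/8m_n)·Σ n_i²/L_i² = (6.626×10^-34)²/(8·1.675×10^-27) · [5²/(79.1 fm)² + 1²/(83.5 fm)²].
Evaluating gives E = 1.36×10^-13 J.

E = 1.36×10^-13 J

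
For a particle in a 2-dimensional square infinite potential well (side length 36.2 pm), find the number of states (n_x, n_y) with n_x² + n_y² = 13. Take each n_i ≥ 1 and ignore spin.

The level has n_x² + n_y² = 13. The ordered positive-integer solutions are (2, 3), (3, 2).
That gives 2 states.

degeneracy = 2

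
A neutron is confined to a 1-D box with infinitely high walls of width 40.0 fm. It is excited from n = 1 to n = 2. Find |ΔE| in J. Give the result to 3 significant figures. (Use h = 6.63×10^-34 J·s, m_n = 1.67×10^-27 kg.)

E_1 = h²/(8m_nL²) = 2.056×10^-14 J.
|ΔE| = |1² − 2²|·E_1 = 3·2.056×10^-14 J = 6.17×10^-14 J.

|ΔE| = 6.17×10^-14 J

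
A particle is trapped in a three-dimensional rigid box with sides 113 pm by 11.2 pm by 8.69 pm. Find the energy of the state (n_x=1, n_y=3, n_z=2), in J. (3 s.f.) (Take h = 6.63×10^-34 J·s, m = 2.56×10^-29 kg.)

E = 2.68×10^-16 J

For a 3D rectangular well E = (h²/8m)·Σ n_i²/L_i² = (6.63×10^-34)²/(8·2.56×10^-29) · [1²/(113 pm)² + 3²/(11.2 pm)² + 2²/(8.69 pm)²].
Evaluating gives E = 2.68×10^-16 J.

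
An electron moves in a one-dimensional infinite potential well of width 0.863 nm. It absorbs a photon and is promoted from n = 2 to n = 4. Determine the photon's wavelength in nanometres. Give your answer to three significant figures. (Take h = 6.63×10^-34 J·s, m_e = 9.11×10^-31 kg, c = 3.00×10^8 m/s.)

λ = 205 nm

E_1 = h²/(8m_eL²) = 8.098×10^-20 J, so ΔE = (4² − 2²)E_1 = 9.718×10^-19 J.
λ = hc/ΔE = (6.63×10^-34·3.00×10^8)/9.718×10^-19 = 2.05×10^-7 m = 205 nm.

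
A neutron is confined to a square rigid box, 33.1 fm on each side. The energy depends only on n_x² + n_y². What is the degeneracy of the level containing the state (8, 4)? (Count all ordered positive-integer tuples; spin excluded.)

The level has n_x² + n_y² = 80. The ordered positive-integer solutions are (4, 8), (8, 4).
That gives 2 states.

degeneracy = 2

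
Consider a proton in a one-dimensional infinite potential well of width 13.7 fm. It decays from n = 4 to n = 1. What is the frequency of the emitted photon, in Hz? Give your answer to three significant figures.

f = 3.96×10^21 Hz

E_1 = h²/(8m_pL²) = 1.748×10^-13 J and ΔE = (4² − 1²)E_1 = 2.622×10^-12 J.
f = ΔE/h = 2.622×10^-12/6.626×10^-34 = 3.96×10^21 Hz.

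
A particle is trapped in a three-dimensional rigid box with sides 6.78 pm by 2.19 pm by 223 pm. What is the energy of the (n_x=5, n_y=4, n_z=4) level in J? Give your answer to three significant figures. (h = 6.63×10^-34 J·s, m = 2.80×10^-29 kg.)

For a 3D rectangular well E = (h²/8m)·Σ n_i²/L_i² = (6.63×10^-34)²/(8·2.80×10^-29) · [5²/(6.78 pm)² + 4²/(2.19 pm)² + 4²/(223 pm)²].
Evaluating gives E = 7.61×10^-15 J.

E = 7.61×10^-15 J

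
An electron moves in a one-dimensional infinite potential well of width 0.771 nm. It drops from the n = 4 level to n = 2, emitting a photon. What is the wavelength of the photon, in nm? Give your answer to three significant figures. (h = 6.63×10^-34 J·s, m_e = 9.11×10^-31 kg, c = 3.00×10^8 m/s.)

E_1 = h²/(8m_eL²) = 1.015×10^-19 J, so ΔE = (4² − 2²)E_1 = 1.218×10^-18 J.
λ = hc/ΔE = (6.63×10^-34·3.00×10^8)/1.218×10^-18 = 1.63×10^-7 m = 163 nm.

λ = 163 nm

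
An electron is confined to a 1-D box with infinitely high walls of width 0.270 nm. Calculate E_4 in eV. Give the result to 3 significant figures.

E_4 = 82.5 eV

For an infinite well E_n = n²h²/(8m_eL²), so E_1 = h²/(8m_eL²) = (6.626×10^-34)²/(8·9.109×10^-31·(2.70×10^-10 m)²) = 8.264×10^-19 J.
Then E_4 = 4²·E_1 = 16·8.264×10^-19 J = 1.322×10^-17 J.
Converting, E_4 = 1.322×10^-17 J / (1.602×10^-19 J/eV) = 82.5 eV.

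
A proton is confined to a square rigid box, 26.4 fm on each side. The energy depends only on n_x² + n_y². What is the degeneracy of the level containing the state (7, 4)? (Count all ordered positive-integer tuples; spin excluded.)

The level has n_x² + n_y² = 65. The ordered positive-integer solutions are (1, 8), (4, 7), (7, 4), (8, 1).
That gives 4 states.

degeneracy = 4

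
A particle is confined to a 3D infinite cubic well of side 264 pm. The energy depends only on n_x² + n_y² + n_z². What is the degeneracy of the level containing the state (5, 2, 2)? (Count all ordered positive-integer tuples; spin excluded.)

degeneracy = 6

The level has n_x² + n_y² + n_z² = 33. The ordered positive-integer solutions are (1, 4, 4), (2, 2, 5), (2, 5, 2), (4, 1, 4), (4, 4, 1), (5, 2, 2).
That gives 6 states.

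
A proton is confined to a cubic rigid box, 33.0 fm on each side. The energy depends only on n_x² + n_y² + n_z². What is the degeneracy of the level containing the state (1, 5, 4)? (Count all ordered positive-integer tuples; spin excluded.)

The level has n_x² + n_y² + n_z² = 42. The ordered positive-integer solutions are (1, 4, 5), (1, 5, 4), (4, 1, 5), (4, 5, 1), (5, 1, 4), (5, 4, 1).
That gives 6 states.

degeneracy = 6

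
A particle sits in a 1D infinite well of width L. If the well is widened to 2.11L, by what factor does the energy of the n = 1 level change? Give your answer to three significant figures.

0.225

E_n ∝ 1/L², so the energy scales by 1/2.11² = 0.225.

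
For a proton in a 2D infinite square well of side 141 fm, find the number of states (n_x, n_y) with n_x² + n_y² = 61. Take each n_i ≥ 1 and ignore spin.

degeneracy = 2

The level has n_x² + n_y² = 61. The ordered positive-integer solutions are (5, 6), (6, 5).
That gives 2 states.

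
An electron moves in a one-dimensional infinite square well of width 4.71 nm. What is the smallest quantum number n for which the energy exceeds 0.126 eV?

E_1 = h²/(8m_eL²) = 2.716×10^-21 J = 0.01695 eV.
Need n² > 0.126/0.01695 = 7.434, i.e. n > 2.727.
The smallest integer satisfying this is n = 3.

n = 3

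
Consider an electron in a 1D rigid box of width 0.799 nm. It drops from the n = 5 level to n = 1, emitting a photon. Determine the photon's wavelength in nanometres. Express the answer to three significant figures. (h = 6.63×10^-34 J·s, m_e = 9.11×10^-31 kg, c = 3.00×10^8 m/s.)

λ = 87.7 nm

E_1 = h²/(8m_eL²) = 9.448×10^-20 J, so ΔE = (5² − 1²)E_1 = 2.268×10^-18 J.
λ = hc/ΔE = (6.63×10^-34·3.00×10^8)/2.268×10^-18 = 8.77×10^-8 m = 87.7 nm.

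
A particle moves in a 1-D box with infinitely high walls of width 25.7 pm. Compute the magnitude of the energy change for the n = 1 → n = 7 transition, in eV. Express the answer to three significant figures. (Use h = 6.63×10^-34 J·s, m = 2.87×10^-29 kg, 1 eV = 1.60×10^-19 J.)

E_1 = h²/(8mL²) = 2.899×10^-18 J.
|ΔE| = |1² − 7²|·E_1 = 48·2.899×10^-18 J = 1.392×10^-16 J = 870 eV.

|ΔE| = 870 eV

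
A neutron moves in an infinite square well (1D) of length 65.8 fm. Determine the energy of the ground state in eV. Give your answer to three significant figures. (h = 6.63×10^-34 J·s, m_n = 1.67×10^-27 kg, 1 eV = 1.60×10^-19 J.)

E_1 = 4.75×10^4 eV

For an infinite well E_n = n²h²/(8m_nL²), so E_1 = h²/(8m_nL²) = (6.63×10^-34)²/(8·1.67×10^-27·(6.58×10^-14 m)²) = 7.599×10^-15 J.
Converting, E_1 = 7.599×10^-15 J / (1.60×10^-19 J/eV) = 4.75×10^4 eV.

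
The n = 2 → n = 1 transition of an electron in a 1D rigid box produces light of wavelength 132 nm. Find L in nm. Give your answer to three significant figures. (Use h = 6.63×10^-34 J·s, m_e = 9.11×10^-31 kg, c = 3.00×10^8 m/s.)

L = 0.347 nm

The photon carries ΔE = hc/λ = 6.63×10^-34·3.00×10^8/1.32×10^-7 m = 1.507×10^-18 J.
Since ΔE = (2² − 1²)E_1, E_1 = 5.023×10^-19 J, and L = h/√(8m_eE_1) = 3.47×10^-10 m = 0.347 nm.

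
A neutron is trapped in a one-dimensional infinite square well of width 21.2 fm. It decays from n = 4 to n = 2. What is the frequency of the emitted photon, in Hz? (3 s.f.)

E_1 = h²/(8m_nL²) = 7.290×10^-14 J and ΔE = (4² − 2²)E_1 = 8.748×10^-13 J.
f = ΔE/h = 8.748×10^-13/6.626×10^-34 = 1.32×10^21 Hz.

f = 1.32×10^21 Hz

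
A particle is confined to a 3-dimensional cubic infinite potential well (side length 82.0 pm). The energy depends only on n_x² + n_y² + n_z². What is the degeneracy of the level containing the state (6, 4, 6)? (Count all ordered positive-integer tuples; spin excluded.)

The level has n_x² + n_y² + n_z² = 88. The ordered positive-integer solutions are (4, 6, 6), (6, 4, 6), (6, 6, 4).
That gives 3 states.

degeneracy = 3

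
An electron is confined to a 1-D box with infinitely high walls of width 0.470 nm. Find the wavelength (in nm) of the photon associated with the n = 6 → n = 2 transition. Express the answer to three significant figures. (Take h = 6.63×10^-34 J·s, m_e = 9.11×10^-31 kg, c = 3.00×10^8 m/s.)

λ = 22.8 nm

E_1 = h²/(8m_eL²) = 2.730×10^-19 J, so ΔE = (6² − 2²)E_1 = 8.736×10^-18 J.
λ = hc/ΔE = (6.63×10^-34·3.00×10^8)/8.736×10^-18 = 2.28×10^-8 m = 22.8 nm.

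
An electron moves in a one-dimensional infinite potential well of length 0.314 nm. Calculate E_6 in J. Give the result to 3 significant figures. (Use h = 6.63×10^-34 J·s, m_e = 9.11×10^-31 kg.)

E_6 = 2.20×10^-17 J

For an infinite well E_n = n²h²/(8m_eL²), so E_1 = h²/(8m_eL²) = (6.63×10^-34)²/(8·9.11×10^-31·(3.14×10^-10 m)²) = 6.117×10^-19 J.
Then E_6 = 6²·E_1 = 36·6.117×10^-19 J = 2.20×10^-17 J.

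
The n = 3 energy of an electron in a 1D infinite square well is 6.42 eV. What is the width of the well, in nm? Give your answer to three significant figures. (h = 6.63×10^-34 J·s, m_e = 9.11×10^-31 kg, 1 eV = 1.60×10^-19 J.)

From E_n = n²h²/(8m_eL²), L = n·h/√(8m_eE_n).
E_3 = 6.42 eV = 1.027×10^-18 J, so L = 3·6.63×10^-34/√(8·9.11×10^-31·1.027×10^-18) = 7.27×10^-10 m = 0.727 nm.

L = 0.727 nm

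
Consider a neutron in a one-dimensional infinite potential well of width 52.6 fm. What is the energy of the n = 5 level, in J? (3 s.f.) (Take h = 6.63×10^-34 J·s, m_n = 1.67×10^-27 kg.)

For an infinite well E_n = n²h²/(8m_nL²), so E_1 = h²/(8m_nL²) = (6.63×10^-34)²/(8·1.67×10^-27·(5.26×10^-14 m)²) = 1.189×10^-14 J.
Then E_5 = 5²·E_1 = 25·1.189×10^-14 J = 2.97×10^-13 J.

E_5 = 2.97×10^-13 J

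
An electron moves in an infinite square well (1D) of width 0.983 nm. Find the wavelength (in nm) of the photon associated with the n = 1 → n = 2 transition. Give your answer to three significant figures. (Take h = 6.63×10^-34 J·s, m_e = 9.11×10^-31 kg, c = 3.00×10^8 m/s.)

E_1 = h²/(8m_eL²) = 6.242×10^-20 J, so ΔE = (2² − 1²)E_1 = 1.873×10^-19 J.
λ = hc/ΔE = (6.63×10^-34·3.00×10^8)/1.873×10^-19 = 1.06×10^-6 m = 1.06×10^3 nm.

λ = 1.06×10^3 nm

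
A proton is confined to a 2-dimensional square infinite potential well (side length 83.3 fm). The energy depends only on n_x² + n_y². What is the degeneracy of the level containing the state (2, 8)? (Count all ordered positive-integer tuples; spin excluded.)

The level has n_x² + n_y² = 68. The ordered positive-integer solutions are (2, 8), (8, 2).
That gives 2 states.

degeneracy = 2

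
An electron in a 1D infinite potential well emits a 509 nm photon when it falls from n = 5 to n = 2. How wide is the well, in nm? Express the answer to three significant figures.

The photon carries ΔE = hc/λ = 6.626×10^-34·2.998×10^8/5.09×10^-7 m = 3.903×10^-19 J.
Since ΔE = (5² − 2²)E_1, E_1 = 1.859×10^-20 J, and L = h/√(8m_eE_1) = 1.80×10^-9 m = 1.80 nm.

L = 1.80 nm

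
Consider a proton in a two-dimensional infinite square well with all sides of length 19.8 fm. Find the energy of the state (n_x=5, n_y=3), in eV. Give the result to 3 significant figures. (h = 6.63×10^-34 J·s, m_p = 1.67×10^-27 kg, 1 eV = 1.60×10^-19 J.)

E = 1.78×10^7 eV

For a 2D rectangular well E = (h²/8m_p)·Σ n_i²/L_i² = (6.63×10^-34)²/(8·1.67×10^-27) · [5²/(19.8 fm)² + 3²/(19.8 fm)²].
Evaluating gives E = 2.853×10^-12 J = 1.78×10^7 eV.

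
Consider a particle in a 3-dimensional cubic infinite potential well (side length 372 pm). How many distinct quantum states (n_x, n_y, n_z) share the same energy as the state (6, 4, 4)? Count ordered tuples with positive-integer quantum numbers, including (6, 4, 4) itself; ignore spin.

degeneracy = 3

The level has n_x² + n_y² + n_z² = 68. The ordered positive-integer solutions are (4, 4, 6), (4, 6, 4), (6, 4, 4).
That gives 3 states.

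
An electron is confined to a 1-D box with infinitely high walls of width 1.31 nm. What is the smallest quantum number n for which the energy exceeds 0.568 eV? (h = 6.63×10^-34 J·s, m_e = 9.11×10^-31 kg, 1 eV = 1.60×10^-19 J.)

n = 2

E_1 = h²/(8m_eL²) = 3.515×10^-20 J = 0.2197 eV.
Need n² > 0.568/0.2197 = 2.585, i.e. n > 1.608.
The smallest integer satisfying this is n = 2.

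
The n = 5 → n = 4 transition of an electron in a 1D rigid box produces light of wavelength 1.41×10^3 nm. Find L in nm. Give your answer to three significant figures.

The photon carries ΔE = hc/λ = 6.626×10^-34·2.998×10^8/1.41×10^-6 m = 1.409×10^-19 J.
Since ΔE = (5² − 4²)E_1, E_1 = 1.566×10^-20 J, and L = h/√(8m_eE_1) = 1.96×10^-9 m = 1.96 nm.

L = 1.96 nm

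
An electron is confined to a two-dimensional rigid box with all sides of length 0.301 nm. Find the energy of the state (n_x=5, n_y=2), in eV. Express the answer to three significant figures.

E = 120 eV

For a 2D rectangular well E = (h²/8m_e)·Σ n_i²/L_i² = (6.626×10^-34)²/(8·9.109×10^-31) · [5²/(0.301 nm)² + 2²/(0.301 nm)²].
Evaluating gives E = 1.928×10^-17 J = 120 eV.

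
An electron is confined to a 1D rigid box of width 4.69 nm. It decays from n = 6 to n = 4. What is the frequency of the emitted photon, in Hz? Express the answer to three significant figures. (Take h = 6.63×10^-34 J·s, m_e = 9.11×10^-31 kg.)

E_1 = h²/(8m_eL²) = 2.742×10^-21 J and ΔE = (6² − 4²)E_1 = 5.484×10^-20 J.
f = ΔE/h = 5.484×10^-20/6.63×10^-34 = 8.27×10^13 Hz.

f = 8.27×10^13 Hz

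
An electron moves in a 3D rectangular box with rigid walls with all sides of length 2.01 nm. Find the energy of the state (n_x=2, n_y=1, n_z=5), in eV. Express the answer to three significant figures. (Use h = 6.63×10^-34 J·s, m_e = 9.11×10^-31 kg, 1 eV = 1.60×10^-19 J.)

For a 3D rectangular well E = (h²/8m_e)·Σ n_i²/L_i² = (6.63×10^-34)²/(8·9.11×10^-31) · [2²/(2.01 nm)² + 1²/(2.01 nm)² + 5²/(2.01 nm)²].
Evaluating gives E = 4.479×10^-19 J = 2.80 eV.

E = 2.80 eV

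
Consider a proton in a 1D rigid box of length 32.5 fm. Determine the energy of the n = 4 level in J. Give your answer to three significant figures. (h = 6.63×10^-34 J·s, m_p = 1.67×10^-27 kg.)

E_4 = 4.98×10^-13 J

For an infinite well E_n = n²h²/(8m_pL²), so E_1 = h²/(8m_pL²) = (6.63×10^-34)²/(8·1.67×10^-27·(3.25×10^-14 m)²) = 3.115×10^-14 J.
Then E_4 = 4²·E_1 = 16·3.115×10^-14 J = 4.98×10^-13 J.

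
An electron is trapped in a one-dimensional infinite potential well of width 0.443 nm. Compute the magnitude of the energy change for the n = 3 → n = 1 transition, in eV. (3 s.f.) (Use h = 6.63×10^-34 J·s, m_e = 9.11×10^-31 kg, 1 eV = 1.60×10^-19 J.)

E_1 = h²/(8m_eL²) = 3.073×10^-19 J.
|ΔE| = |3² − 1²|·E_1 = 8·3.073×10^-19 J = 2.458×10^-18 J = 15.4 eV.

|ΔE| = 15.4 eV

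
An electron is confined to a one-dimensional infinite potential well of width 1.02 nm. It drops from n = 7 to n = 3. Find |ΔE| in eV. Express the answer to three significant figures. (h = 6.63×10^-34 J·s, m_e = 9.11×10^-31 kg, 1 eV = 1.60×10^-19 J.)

|ΔE| = 14.5 eV

E_1 = h²/(8m_eL²) = 5.797×10^-20 J.
|ΔE| = |7² − 3²|·E_1 = 40·5.797×10^-20 J = 2.319×10^-18 J = 14.5 eV.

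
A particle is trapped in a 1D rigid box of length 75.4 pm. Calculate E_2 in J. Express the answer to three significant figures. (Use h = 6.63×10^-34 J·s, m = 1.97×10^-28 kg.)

For an infinite well E_n = n²h²/(8mL²), so E_1 = h²/(8mL²) = (6.63×10^-34)²/(8·1.97×10^-28·(7.54×10^-11 m)²) = 4.906×10^-20 J.
Then E_2 = 2²·E_1 = 4·4.906×10^-20 J = 1.96×10^-19 J.

E_2 = 1.96×10^-19 J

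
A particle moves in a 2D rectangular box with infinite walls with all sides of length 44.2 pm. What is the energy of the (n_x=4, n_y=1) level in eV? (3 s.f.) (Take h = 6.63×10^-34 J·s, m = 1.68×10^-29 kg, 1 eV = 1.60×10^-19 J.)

For a 2D rectangular well E = (h²/8m)·Σ n_i²/L_i² = (6.63×10^-34)²/(8·1.68×10^-29) · [4²/(44.2 pm)² + 1²/(44.2 pm)²].
Evaluating gives E = 2.846×10^-17 J = 178 eV.

E = 178 eV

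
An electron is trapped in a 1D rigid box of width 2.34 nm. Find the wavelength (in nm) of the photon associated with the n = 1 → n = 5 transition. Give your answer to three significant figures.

E_1 = h²/(8m_eL²) = 1.100×10^-20 J, so ΔE = (5² − 1²)E_1 = 2.640×10^-19 J.
λ = hc/ΔE = (6.626×10^-34·2.998×10^8)/2.640×10^-19 = 7.52×10^-7 m = 752 nm.

λ = 752 nm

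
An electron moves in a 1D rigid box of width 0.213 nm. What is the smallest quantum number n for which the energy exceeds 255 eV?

E_1 = h²/(8m_eL²) = 1.328×10^-18 J = 8.290 eV.
Need n² > 255/8.290 = 30.76, i.e. n > 5.546.
The smallest integer satisfying this is n = 6.

n = 6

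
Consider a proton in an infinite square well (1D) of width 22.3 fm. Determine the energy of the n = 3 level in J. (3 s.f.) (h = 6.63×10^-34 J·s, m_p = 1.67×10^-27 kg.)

For an infinite well E_n = n²h²/(8m_pL²), so E_1 = h²/(8m_pL²) = (6.63×10^-34)²/(8·1.67×10^-27·(2.23×10^-14 m)²) = 6.616×10^-14 J.
Then E_3 = 3²·E_1 = 9·6.616×10^-14 J = 5.95×10^-13 J.

E_3 = 5.95×10^-13 J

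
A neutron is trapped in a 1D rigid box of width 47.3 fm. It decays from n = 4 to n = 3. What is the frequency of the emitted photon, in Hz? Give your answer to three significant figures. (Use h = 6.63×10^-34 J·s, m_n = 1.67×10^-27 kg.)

f = 1.55×10^20 Hz

E_1 = h²/(8m_nL²) = 1.471×10^-14 J and ΔE = (4² − 3²)E_1 = 1.030×10^-13 J.
f = ΔE/h = 1.030×10^-13/6.63×10^-34 = 1.55×10^20 Hz.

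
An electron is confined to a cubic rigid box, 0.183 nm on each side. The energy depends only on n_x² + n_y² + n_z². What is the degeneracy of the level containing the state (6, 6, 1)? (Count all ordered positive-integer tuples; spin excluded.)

The level has n_x² + n_y² + n_z² = 73. The ordered positive-integer solutions are (1, 6, 6), (6, 1, 6), (6, 6, 1).
That gives 3 states.

degeneracy = 3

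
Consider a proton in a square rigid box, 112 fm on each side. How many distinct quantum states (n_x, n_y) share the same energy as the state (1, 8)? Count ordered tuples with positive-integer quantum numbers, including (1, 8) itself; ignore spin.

degeneracy = 4

The level has n_x² + n_y² = 65. The ordered positive-integer solutions are (1, 8), (4, 7), (7, 4), (8, 1).
That gives 4 states.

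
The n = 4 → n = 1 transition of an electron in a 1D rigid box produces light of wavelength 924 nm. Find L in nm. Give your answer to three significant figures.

L = 2.05 nm

The photon carries ΔE = hc/λ = 6.626×10^-34·2.998×10^8/9.24×10^-7 m = 2.150×10^-19 J.
Since ΔE = (4² − 1²)E_1, E_1 = 1.433×10^-20 J, and L = h/√(8m_eE_1) = 2.05×10^-9 m = 2.05 nm.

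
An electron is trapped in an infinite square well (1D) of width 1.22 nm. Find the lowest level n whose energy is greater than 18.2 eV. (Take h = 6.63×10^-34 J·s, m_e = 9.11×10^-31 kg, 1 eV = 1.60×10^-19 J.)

E_1 = h²/(8m_eL²) = 4.052×10^-20 J = 0.2533 eV.
Need n² > 18.2/0.2533 = 71.85, i.e. n > 8.476.
The smallest integer satisfying this is n = 9.

n = 9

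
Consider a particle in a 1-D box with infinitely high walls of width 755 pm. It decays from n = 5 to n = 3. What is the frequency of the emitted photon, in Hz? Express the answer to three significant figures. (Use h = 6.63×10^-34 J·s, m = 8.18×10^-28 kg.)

f = 2.84×10^12 Hz

E_1 = h²/(8mL²) = 1.178×10^-22 J and ΔE = (5² − 3²)E_1 = 1.885×10^-21 J.
f = ΔE/h = 1.885×10^-21/6.63×10^-34 = 2.84×10^12 Hz.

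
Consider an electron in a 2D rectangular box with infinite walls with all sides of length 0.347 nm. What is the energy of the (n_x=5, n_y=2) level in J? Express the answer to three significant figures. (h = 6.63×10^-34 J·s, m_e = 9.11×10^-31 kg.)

E = 1.45×10^-17 J

For a 2D rectangular well E = (h²/8m_e)·Σ n_i²/L_i² = (6.63×10^-34)²/(8·9.11×10^-31) · [5²/(0.347 nm)² + 2²/(0.347 nm)²].
Evaluating gives E = 1.45×10^-17 J.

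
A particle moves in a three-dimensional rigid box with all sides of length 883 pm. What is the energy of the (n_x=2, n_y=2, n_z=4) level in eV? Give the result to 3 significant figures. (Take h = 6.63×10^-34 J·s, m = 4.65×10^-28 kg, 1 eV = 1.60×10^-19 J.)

E = 0.0227 eV

For a 3D rectangular well E = (h²/8m)·Σ n_i²/L_i² = (6.63×10^-34)²/(8·4.65×10^-28) · [2²/(883 pm)² + 2²/(883 pm)² + 4²/(883 pm)²].
Evaluating gives E = 3.637×10^-21 J = 0.0227 eV.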